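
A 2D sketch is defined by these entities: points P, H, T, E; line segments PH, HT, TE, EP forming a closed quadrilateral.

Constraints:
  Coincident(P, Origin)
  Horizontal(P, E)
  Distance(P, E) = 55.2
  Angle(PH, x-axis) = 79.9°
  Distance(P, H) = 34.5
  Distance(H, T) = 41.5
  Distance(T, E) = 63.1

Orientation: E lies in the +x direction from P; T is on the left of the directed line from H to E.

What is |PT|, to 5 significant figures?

71.487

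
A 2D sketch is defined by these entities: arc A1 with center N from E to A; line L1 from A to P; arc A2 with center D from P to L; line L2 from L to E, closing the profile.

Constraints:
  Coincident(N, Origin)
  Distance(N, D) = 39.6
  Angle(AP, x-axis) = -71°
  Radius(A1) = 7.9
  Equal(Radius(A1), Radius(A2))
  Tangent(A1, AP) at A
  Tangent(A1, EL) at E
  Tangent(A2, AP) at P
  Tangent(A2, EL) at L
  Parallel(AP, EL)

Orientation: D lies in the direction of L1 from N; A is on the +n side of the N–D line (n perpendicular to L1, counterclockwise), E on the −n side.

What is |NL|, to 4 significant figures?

40.38

The slot axis is L1's direction at -71.0°, so u = (cos -71.0°, sin -71.0°) = (0.3256, -0.9455) and n = (−sin -71.0°, cos -71.0°) = (0.9455, 0.3256). N is at the origin and D lies 39.6 along u from N, so D = 39.6·u = (12.89, -37.44). Tangency of A1 to both parallel lines with radius 7.9 puts A and E at N ± 7.9·n: A = (7.470, 2.572), E = (-7.470, -2.572). Equal radii place P and L the same way about D: P = D + 7.9·n = (20.36, -34.87), L = D − 7.9·n = (5.423, -40.01). Then |NL| = |L − N| = 40.38.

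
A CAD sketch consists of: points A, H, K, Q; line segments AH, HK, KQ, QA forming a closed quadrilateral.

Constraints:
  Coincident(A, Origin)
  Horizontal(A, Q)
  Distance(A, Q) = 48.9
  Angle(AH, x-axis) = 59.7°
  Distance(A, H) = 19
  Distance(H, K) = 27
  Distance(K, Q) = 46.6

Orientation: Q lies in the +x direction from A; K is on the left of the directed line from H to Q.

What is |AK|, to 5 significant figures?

45.995

A is at the origin; A and Q share the same y with |AQ| = 48.9 and Q in +x, so Q = (48.9, 0). AH runs at 59.7° with |AH| = 19.0, so H = (9.5860, 16.405). K is determined by |HK| = 27.0 and |KQ| = 46.6 together: it lies at the intersection of circle(H, 27.0) and circle(Q, 46.6). With |HQ| = 42.599, the foot of the radical line on HQ is 4.3679 from H and the perpendicular offset is √(27.0² − 4.3679²) = 26.644. Taking the left-of-HQ solution: K = (23.878, 39.312).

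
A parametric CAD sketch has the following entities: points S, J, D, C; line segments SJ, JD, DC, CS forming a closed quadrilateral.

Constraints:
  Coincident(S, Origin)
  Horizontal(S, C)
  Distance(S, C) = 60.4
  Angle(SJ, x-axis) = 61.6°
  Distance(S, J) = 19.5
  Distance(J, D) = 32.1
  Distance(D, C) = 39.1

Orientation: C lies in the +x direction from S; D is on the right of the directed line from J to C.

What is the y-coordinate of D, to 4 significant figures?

-11.81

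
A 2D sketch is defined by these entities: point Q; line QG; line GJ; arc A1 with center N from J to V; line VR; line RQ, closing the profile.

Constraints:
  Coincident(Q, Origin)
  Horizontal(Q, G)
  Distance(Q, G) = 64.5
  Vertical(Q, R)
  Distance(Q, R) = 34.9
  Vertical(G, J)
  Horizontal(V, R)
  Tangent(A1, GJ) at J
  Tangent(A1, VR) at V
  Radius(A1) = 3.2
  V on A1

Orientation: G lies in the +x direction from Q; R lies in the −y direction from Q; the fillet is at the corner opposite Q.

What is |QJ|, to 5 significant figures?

71.869

The virtual corner opposite Q is at (64.500, -34.900). A1 meets GJ tangentially, so NJ is at right angles to GJ and A1 meets VR tangentially, so NV is at right angles to VR, with radius 3.2, so the center N sits 3.2 in from both sides at N = (61.300, -31.700). That places the tangent points at J = (64.500, -31.700) on GJ and V = (61.300, -34.900) on VR. Then |QJ| = |J − Q| = 71.869.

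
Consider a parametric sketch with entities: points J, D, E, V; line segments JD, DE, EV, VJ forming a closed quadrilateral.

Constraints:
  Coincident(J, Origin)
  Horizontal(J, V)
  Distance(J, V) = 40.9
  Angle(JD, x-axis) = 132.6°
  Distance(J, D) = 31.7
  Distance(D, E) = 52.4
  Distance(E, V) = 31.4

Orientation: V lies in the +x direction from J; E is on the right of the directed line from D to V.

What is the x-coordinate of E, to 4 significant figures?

13.64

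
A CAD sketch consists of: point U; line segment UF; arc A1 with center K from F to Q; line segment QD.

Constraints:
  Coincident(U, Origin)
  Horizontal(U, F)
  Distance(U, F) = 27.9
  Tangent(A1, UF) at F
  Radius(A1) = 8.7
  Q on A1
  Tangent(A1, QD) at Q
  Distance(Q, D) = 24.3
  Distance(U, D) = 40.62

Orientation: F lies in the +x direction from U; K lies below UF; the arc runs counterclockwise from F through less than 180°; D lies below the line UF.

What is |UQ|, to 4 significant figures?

21.62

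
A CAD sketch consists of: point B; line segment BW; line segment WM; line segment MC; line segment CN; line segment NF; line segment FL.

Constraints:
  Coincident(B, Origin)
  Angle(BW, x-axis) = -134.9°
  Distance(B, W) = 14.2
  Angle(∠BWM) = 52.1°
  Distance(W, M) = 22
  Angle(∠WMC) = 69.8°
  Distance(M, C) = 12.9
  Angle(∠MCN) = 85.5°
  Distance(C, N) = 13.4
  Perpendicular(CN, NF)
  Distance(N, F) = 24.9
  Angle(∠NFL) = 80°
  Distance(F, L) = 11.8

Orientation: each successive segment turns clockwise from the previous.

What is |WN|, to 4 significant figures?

8.438

B is at the origin; BW runs at -134.9° with length 14.2, so W = (-10.02, -10.06). ∠BWM = 52.1° gives WM at 97.20° from the x-axis; with |WM| = 22.0, M = (-12.78, 11.77). ∠WMC = 69.8° gives MC at -13.00° from the x-axis; with |MC| = 12.9, C = (-0.2113, 8.866). ∠MCN = 85.5° gives CN at -107.5° from the x-axis; with |CN| = 13.4, N = (-4.241, -3.914). Then |WN| = |N − W| = 8.438.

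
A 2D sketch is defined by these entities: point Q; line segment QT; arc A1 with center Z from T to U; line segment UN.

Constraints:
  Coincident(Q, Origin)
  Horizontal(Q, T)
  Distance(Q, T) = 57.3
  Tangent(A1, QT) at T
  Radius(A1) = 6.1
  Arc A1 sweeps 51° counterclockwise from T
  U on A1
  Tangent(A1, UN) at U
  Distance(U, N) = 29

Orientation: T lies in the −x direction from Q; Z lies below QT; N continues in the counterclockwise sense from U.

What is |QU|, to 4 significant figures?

62.08

Q is at the origin; Q and T share the same y with |QT| = 57.3 and T on the −x side, so T = (-57.30, 0.000). Tangency of A1 to QT means the radius ZT is perpendicular to QT, so Z = T + (0, -6.1) = (-57.30, -6.100). On A1, T sits at bearing 90° from Z; a 51° counterclockwise sweep puts U at bearing 141°, so U = Z + 6.1·(cos 141°, sin 141°) = (-62.04, -2.261). Then |QU| = |U − Q| = 62.08.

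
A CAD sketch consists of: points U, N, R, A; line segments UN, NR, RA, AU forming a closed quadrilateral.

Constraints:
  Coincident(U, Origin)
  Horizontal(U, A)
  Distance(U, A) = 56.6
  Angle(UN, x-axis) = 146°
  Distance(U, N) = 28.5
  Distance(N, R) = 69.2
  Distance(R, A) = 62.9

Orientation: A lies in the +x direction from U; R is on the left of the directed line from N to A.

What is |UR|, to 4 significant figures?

65.76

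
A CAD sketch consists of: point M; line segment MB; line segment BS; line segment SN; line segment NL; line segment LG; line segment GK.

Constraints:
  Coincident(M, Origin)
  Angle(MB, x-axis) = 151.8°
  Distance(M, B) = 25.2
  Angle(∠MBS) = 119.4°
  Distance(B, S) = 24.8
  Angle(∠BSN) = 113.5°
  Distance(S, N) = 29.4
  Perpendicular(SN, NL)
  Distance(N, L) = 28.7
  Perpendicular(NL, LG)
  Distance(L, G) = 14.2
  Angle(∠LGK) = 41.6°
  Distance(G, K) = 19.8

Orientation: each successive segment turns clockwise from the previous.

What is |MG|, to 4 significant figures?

17.26

M is at the origin; MB runs at 151.8° with length 25.2, so B = (-22.21, 11.91). ∠MBS = 119.4° gives BS at 91.20° from the x-axis; with |BS| = 24.8, S = (-22.73, 36.70). ∠BSN = 113.5° gives SN at 24.70° from the x-axis; with |SN| = 29.4, N = (3.982, 48.99). SN is perpendicular to NL, so NL runs at -65.30°; with |NL| = 28.7, L = (15.97, 22.91). NL is perpendicular to LG, so LG runs at -155.3°; with |LG| = 14.2, G = (3.074, 16.98). Then |MG| = |G − M| = 17.26.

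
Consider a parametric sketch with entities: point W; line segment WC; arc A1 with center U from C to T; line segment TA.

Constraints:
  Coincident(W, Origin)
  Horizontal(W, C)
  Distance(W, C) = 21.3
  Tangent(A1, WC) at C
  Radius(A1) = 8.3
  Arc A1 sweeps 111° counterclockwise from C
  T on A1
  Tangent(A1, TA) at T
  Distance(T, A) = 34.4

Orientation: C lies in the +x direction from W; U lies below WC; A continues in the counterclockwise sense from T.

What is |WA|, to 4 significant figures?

50.52

W is at the origin; W and C share the same y with |WC| = 21.3 and C on the +x side, so C = (21.30, 0.000). The tangent condition forces UC to be normal to WC, so U = C + (0, -8.3) = (21.30, -8.300). On A1, C sits at bearing 90° from U; a 111° counterclockwise sweep puts T at bearing 201°, so T = U + 8.3·(cos 201°, sin 201°) = (13.55, -11.27). A1 meets TA tangentially, so UT is at right angles to TA, so TA runs along (−sin 201°, cos 201°); with |TA| = 34.4, A = (25.88, -43.39). Then |WA| = |A − W| = 50.52.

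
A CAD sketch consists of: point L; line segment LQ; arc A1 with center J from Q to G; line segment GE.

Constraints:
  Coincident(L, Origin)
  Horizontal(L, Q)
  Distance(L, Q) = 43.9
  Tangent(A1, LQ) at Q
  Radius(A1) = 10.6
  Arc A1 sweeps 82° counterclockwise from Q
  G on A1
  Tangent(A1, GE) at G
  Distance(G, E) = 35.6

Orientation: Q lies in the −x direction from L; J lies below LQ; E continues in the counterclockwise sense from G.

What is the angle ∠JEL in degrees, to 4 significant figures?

28.63°

L is at the origin; LQ is horizontal with |LQ| = 43.9 and Q on the −x side, so Q = (-43.90, 0.000). A1 meets LQ tangentially, so JQ is at right angles to LQ, so J = Q + (0, -10.6) = (-43.90, -10.60). On A1, Q sits at bearing 90° from J; an 82° counterclockwise sweep puts G at bearing 172°, so G = J + 10.6·(cos 172°, sin 172°) = (-54.40, -9.125). The tangent condition forces JG to be normal to GE, so GE runs along (−sin 172°, cos 172°); with |GE| = 35.6, E = (-59.35, -44.38). Then cos ∠JEL = EJ·EL / (|EJ||EL|), giving 28.63°.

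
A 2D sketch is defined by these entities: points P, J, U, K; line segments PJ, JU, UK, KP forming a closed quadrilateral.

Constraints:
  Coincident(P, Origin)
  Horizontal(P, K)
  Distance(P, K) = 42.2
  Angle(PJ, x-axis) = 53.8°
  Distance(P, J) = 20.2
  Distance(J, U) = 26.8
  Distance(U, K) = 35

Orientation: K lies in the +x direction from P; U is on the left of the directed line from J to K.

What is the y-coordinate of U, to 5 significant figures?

33.600

Checks: |JU| = 26.80 ✓; |UK| = 35.00 ✓.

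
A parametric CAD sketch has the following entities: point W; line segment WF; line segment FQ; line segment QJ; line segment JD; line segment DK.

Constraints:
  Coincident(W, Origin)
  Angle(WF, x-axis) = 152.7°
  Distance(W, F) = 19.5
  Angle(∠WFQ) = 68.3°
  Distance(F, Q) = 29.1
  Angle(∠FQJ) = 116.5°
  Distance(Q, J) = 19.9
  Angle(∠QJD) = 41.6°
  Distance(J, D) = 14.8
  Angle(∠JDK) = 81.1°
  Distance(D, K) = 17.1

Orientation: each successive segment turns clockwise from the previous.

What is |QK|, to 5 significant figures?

4.5817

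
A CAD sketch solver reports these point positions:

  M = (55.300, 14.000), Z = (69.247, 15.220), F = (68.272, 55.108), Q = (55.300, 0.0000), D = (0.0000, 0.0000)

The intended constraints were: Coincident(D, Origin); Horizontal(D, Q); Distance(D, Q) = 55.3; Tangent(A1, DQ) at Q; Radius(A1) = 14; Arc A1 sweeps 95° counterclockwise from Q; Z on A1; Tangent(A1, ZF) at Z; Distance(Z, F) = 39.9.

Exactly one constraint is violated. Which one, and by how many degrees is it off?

Tangent(A1, ZF) at Z — off by 3.60°.

D = (0.00, 0.00) ✓; D.y = 0.00, Q.y = 0.00 ✓; |DQ| = 55.30 ✓; ∠(MQ, QD) = 90.00° ✓; |MQ| = 14.00 ✓; bearing(M→Z) − bearing(M→Q) = 95.00° ✓; |MZ| = 14.00 ✓; ∠(MZ, ZF) = 93.60° ✗; |ZF| = 39.90 ✓.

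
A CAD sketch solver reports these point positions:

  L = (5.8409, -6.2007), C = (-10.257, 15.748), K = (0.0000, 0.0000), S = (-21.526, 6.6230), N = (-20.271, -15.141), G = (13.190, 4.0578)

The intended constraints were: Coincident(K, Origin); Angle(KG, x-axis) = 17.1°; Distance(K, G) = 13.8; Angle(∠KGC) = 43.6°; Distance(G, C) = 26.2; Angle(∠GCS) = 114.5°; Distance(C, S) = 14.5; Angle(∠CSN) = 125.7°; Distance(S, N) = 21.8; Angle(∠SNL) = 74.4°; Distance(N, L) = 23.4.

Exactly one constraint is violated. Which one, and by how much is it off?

Distance(N, L) = 23.4 — off by 4.20.

K = (0.00, 0.00) ✓; KG at 17.10° ✓; |KG| = 13.80 ✓; ∠KGC = 43.60° ✓; |GC| = 26.20 ✓; ∠GCS = 114.5° ✓; |CS| = 14.50 ✓; ∠CSN = 125.7° ✓; |SN| = 21.80 ✓; ∠SNL = 74.40° ✓; |NL| = 27.60 ✗.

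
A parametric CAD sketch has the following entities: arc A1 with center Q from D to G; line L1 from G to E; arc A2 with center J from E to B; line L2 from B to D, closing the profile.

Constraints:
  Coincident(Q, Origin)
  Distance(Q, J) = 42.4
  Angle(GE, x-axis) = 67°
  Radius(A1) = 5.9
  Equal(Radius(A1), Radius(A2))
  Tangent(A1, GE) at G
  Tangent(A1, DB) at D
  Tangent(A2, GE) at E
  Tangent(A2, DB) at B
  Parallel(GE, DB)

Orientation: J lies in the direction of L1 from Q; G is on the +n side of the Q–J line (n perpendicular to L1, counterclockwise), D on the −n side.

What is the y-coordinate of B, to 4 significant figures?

36.72

The slot axis is L1's direction at 67.0°, so u = (cos 67.0°, sin 67.0°) = (0.3907, 0.9205) and n = (−sin 67.0°, cos 67.0°) = (-0.9205, 0.3907). Q is at the origin and J lies 42.4 along u from Q, so J = 42.4·u = (16.57, 39.03). Tangency of A1 to both parallel lines with radius 5.9 puts G and D at Q ± 5.9·n: G = (-5.431, 2.305), D = (5.431, -2.305). Equal radii place E and B the same way about J: E = J + 5.9·n = (11.14, 41.33), B = J − 5.9·n = (22.00, 36.72). So B.y = 36.72.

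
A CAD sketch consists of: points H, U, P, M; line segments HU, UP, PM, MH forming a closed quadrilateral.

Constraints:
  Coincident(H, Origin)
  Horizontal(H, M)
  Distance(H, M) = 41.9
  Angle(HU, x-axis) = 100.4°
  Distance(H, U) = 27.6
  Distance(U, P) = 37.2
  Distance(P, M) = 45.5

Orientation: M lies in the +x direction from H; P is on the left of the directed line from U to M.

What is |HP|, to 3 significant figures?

51.9

H is at the origin; H and M share the same y with |HM| = 41.9 and M in +x, so M = (41.9, 0). HU runs at 100.4° with |HU| = 27.6, so U = (-4.98, 27.1). P is determined by |UP| = 37.2 and |PM| = 45.5 together: it lies at the intersection of circle(U, 37.2) and circle(M, 45.5). With |UM| = 54.2, the foot of the radical line on UM is 20.8 from U and the perpendicular offset is √(37.2² − 20.8²) = 30.9. Taking the left-of-UM solution: P = (28.4, 43.5).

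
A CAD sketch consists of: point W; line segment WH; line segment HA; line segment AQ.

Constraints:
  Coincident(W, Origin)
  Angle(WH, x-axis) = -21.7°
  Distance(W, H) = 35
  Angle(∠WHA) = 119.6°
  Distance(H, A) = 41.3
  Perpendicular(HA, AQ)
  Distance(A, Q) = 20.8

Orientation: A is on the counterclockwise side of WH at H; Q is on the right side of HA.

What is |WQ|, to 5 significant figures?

77.829

∠WHA = 119.6°, so HA runs at -21.7° + (180° − 119.6°) = 38.700° from the x-axis; with |HA| = 41.3, A = H + 41.3·(cos 38.700°, sin 38.700°) = (64.751, 12.881). HA is perpendicular to AQ; with |AQ| = 20.8 on the right of HA, Q = A + 20.8·(0.62524, -0.78043) = (77.756, -3.3516). Then |WQ| = |Q − W| = 77.829.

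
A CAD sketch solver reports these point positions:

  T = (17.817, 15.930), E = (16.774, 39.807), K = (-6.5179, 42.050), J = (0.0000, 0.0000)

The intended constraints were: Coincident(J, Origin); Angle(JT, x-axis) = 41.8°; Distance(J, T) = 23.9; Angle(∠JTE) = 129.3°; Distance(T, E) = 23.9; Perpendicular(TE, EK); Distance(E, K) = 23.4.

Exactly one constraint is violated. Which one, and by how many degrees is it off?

Perpendicular(TE, EK) — off by 8.00°.

J = (0.00, 0.00) ✓; JT at 41.80° ✓; |JT| = 23.90 ✓; ∠JTE = 129.3° ✓; |TE| = 23.90 ✓; ∠(TE, EK) = 82.00° ✗; |EK| = 23.40 ✓.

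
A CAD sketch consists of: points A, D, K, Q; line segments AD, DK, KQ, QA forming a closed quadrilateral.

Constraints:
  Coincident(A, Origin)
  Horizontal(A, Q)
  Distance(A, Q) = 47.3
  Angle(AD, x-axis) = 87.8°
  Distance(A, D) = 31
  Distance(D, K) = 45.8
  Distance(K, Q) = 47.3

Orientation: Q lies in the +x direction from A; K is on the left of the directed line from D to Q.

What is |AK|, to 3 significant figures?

64.5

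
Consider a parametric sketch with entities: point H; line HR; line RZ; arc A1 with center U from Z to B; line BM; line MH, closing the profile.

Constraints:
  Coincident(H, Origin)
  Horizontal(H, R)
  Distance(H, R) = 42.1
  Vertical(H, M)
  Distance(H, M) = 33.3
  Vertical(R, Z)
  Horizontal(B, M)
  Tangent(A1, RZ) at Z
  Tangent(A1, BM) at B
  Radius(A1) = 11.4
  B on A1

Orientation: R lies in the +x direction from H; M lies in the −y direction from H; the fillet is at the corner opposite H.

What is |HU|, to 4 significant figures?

37.71

H is at the origin; HR is horizontal with |HR| = 42.1 and R on the +x side, so R = (42.10, 0.000). HM is vertical with |HM| = 33.3 and M on the −y side, so M = (0.000, -33.30). The virtual corner opposite H is at (42.10, -33.30). A1 meets RZ tangentially, so UZ is at right angles to RZ and since A1 is tangent to BM there, UB ⟂ BM, with radius 11.4, so the center U sits 11.4 in from both sides at U = (30.70, -21.90). Then |HU| = |U − H| = 37.71.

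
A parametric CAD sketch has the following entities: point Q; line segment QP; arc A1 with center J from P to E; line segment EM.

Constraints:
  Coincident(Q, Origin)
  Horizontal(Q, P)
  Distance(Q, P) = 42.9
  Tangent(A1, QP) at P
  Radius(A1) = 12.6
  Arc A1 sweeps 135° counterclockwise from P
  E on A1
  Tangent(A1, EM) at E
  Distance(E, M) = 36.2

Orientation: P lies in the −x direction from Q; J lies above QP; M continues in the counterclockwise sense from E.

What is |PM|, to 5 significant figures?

49.975

Q is at the origin; QP is horizontal with |QP| = 42.9 and P on the −x side, so P = (-42.900, 0.0000). A1 meets QP tangentially, so JP is at right angles to QP, so J = P + (0, 12.6) = (-42.900, 12.600). On A1, P sits at bearing -90° from J; a 135° counterclockwise sweep puts E at bearing 45°, so E = J + 12.6·(cos 45°, sin 45°) = (-33.990, 21.510). Tangency of A1 to EM means the radius JE is perpendicular to EM, so EM runs along (−sin 45°, cos 45°); with |EM| = 36.2, M = (-59.588, 47.107). Then |PM| = |M − P| = 49.975.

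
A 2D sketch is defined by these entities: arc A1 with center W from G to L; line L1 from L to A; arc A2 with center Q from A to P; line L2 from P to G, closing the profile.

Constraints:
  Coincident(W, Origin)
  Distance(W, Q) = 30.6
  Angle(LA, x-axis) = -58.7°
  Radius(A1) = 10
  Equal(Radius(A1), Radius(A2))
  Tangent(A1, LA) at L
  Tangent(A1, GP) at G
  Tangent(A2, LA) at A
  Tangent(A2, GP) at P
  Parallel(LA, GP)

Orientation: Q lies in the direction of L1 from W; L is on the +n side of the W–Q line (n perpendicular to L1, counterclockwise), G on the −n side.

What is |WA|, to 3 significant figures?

32.2

The slot axis is L1's direction at -58.7°, so u = (cos -58.7°, sin -58.7°) = (0.520, -0.854) and n = (−sin -58.7°, cos -58.7°) = (0.854, 0.520). W is at the origin and Q lies 30.6 along u from W, so Q = 30.6·u = (15.9, -26.1). Tangency of A1 to both parallel lines with radius 10.0 puts L and G at W ± 10.0·n: L = (8.54, 5.20), G = (-8.54, -5.20). Equal radii place A and P the same way about Q: A = Q + 10.0·n = (24.4, -21.0), P = Q − 10.0·n = (7.35, -31.3). Then |WA| = |A − W| = 32.2.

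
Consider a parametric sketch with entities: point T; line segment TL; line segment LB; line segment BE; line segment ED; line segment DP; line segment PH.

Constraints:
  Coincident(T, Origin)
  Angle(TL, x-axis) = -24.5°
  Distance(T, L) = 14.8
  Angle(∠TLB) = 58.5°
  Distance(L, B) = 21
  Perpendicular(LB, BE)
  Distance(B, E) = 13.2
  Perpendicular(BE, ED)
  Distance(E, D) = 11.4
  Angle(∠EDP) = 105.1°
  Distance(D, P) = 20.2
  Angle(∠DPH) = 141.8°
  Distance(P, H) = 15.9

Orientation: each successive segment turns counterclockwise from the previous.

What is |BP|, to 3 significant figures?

17.8

BE ⟂ ED, so ED runs at -83.0°; with |ED| = 11.4, D = (-0.804, 1.78). ∠EDP = 105.1° gives DP at -8.10° from the x-axis; with |DP| = 20.2, P = (19.2, -1.06). Then |BP| = |P − B| = 17.8.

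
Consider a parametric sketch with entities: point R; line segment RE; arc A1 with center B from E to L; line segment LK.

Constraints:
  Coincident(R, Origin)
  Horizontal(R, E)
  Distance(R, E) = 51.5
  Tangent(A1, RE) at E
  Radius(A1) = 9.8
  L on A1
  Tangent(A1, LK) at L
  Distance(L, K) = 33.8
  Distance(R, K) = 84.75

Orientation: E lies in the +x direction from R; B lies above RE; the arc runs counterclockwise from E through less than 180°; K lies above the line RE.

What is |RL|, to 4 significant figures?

59.88

Checks: |BL| = 9.800 ✓; ∠(BL, LK) = 90.00° ✓; |LK| = 33.80 ✓; |RK| = 84.75 ✓.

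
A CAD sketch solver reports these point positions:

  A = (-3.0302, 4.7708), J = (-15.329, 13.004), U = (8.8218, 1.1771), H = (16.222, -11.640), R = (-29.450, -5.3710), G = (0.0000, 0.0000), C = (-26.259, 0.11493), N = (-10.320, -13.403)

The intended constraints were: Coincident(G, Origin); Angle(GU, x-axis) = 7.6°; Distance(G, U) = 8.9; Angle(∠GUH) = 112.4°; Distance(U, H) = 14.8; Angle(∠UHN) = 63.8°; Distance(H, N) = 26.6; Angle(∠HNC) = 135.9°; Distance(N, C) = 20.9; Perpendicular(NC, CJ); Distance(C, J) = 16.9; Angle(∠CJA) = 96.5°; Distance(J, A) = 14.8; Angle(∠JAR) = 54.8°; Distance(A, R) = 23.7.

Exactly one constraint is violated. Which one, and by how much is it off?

Distance(A, R) = 23.7 — off by 4.60.

G = (0.00, 0.00) ✓; GU at 7.600° ✓; |GU| = 8.900 ✓; ∠GUH = 112.4° ✓; |UH| = 14.80 ✓; ∠UHN = 63.80° ✓; |HN| = 26.60 ✓; ∠HNC = 135.9° ✓; |NC| = 20.90 ✓; ∠(NC, CJ) = 90.00° ✓; |CJ| = 16.90 ✓; ∠CJA = 96.50° ✓; |JA| = 14.80 ✓; ∠JAR = 54.80° ✓; |AR| = 28.30 ✗.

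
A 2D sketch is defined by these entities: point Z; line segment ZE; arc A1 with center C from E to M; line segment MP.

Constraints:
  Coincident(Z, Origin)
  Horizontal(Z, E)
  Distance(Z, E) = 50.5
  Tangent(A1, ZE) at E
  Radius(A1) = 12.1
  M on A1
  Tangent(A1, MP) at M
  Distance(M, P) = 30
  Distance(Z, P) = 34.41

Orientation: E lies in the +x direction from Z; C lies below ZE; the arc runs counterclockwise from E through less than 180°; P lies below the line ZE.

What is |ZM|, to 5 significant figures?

41.592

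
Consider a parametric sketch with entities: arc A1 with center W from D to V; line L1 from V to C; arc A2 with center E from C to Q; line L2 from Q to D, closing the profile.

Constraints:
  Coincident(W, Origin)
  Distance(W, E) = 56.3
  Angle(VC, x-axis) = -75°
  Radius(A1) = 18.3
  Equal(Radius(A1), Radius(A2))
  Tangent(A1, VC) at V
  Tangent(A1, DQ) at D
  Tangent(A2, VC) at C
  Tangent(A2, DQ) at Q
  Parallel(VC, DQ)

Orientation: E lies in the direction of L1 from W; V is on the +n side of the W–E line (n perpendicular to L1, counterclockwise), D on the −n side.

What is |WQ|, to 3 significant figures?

59.2

The slot axis is L1's direction at -75.0°, so u = (cos -75.0°, sin -75.0°) = (0.259, -0.966) and n = (−sin -75.0°, cos -75.0°) = (0.966, 0.259). W is at the origin and E lies 56.3 along u from W, so E = 56.3·u = (14.6, -54.4). Tangency of A1 to both parallel lines with radius 18.3 puts V and D at W ± 18.3·n: V = (17.7, 4.74), D = (-17.7, -4.74). Equal radii place C and Q the same way about E: C = E + 18.3·n = (32.2, -49.6), Q = E − 18.3·n = (-3.10, -59.1). Then |WQ| = |Q − W| = 59.2.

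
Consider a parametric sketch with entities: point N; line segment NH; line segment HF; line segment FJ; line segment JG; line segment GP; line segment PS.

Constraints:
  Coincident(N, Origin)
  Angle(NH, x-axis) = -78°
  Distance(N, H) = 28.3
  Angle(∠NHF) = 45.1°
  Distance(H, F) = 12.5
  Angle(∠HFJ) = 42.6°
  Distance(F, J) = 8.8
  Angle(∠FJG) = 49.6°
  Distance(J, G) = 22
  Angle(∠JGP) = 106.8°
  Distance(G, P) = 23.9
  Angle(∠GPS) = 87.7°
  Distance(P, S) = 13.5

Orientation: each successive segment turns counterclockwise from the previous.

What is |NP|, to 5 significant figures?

44.543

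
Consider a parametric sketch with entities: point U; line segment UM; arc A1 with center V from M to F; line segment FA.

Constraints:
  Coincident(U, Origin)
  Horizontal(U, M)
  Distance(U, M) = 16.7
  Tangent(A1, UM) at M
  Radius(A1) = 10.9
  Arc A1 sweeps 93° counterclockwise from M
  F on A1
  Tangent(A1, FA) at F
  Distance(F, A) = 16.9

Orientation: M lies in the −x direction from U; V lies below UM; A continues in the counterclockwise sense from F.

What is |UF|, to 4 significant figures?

29.87

U is at the origin; UM is horizontal with |UM| = 16.7 and M on the −x side, so M = (-16.70, 0.000). A1 meets UM tangentially, so VM is at right angles to UM, so V = M + (0, -10.9) = (-16.70, -10.90). On A1, M sits at bearing 90° from V; a 93° counterclockwise sweep puts F at bearing 183°, so F = V + 10.9·(cos 183°, sin 183°) = (-27.59, -11.47). Then |UF| = |F − U| = 29.87.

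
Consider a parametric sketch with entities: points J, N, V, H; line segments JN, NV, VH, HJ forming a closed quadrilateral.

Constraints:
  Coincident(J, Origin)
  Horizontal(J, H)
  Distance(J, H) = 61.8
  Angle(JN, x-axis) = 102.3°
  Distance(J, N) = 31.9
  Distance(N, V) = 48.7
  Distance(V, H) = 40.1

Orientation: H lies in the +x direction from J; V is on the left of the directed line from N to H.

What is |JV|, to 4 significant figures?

54.33

Checks: |NV| = 48.70 ✓; |VH| = 40.10 ✓.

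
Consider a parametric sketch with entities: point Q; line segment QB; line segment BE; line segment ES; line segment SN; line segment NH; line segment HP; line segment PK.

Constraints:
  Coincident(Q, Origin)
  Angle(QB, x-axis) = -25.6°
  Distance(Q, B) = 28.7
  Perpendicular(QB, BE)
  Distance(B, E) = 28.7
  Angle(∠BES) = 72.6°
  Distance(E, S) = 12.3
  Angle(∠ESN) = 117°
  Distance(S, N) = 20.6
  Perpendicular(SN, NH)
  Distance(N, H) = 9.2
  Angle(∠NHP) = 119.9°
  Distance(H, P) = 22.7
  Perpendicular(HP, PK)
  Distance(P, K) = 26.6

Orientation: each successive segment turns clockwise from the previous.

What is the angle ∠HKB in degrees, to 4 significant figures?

7.931°

Q is at the origin; QB runs at -25.6° with length 28.7, so B = (25.88, -12.40). QB ⟂ BE, so BE runs at -115.6°; with |BE| = 28.7, E = (13.48, -38.28). ∠BES = 72.6° gives ES at 137.0° from the x-axis; with |ES| = 12.3, S = (4.486, -29.89). ∠ESN = 117.0° gives SN at 74.00° from the x-axis; with |SN| = 20.6, N = (10.16, -10.09). SN ⟂ NH, so NH runs at -16.00°; with |NH| = 9.2, H = (19.01, -12.63). ∠NHP = 119.9° gives HP at -76.10° from the x-axis; with |HP| = 22.7, P = (24.46, -34.66). The perpendicularity gives PK at right angles to HP, so PK runs at -166.1°; with |PK| = 26.6, K = (-1.360, -41.05). Then cos ∠HKB = KH·KB / (|KH||KB|), giving 7.931°.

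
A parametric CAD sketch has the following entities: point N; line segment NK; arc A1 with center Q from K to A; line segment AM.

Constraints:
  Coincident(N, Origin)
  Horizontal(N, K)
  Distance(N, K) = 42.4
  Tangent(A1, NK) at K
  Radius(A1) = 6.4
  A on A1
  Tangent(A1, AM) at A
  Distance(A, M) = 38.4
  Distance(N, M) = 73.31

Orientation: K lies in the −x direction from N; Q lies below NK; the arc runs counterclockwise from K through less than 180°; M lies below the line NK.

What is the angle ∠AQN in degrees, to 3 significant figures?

152°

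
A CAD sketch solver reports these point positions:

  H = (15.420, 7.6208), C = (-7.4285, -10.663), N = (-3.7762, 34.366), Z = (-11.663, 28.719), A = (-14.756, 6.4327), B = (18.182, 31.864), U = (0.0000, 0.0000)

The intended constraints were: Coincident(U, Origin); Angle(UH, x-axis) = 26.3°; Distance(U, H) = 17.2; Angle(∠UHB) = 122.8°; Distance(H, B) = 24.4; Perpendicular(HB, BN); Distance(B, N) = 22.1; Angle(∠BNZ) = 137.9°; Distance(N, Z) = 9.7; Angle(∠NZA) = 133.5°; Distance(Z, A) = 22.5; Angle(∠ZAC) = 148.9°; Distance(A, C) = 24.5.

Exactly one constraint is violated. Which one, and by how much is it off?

Distance(A, C) = 24.5 — off by 5.90.

U = (0.00, 0.00) ✓; UH at 26.30° ✓; |UH| = 17.20 ✓; ∠UHB = 122.8° ✓; |HB| = 24.40 ✓; ∠(HB, BN) = 90.00° ✓; |BN| = 22.10 ✓; ∠BNZ = 137.9° ✓; |NZ| = 9.700 ✓; ∠NZA = 133.5° ✓; |ZA| = 22.50 ✓; ∠ZAC = 148.9° ✓; |AC| = 18.60 ✗.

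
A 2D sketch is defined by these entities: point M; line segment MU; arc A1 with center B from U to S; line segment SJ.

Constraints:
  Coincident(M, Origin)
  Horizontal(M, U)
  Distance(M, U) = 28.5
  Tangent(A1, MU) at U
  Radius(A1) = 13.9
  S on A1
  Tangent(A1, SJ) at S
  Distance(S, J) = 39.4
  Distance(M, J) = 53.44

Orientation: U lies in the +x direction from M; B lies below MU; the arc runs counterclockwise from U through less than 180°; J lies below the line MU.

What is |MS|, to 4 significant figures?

19.48

Checks: |BS| = 13.90 ✓; ∠(BS, SJ) = 90.00° ✓; |SJ| = 39.40 ✓; |MJ| = 53.44 ✓.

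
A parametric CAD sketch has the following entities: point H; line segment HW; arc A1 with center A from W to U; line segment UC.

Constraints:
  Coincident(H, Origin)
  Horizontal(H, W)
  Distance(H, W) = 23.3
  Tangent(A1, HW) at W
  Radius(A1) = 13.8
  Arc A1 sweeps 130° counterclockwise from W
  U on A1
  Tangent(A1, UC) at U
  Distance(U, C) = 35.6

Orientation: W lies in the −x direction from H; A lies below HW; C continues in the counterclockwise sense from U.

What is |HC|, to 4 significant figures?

51.14

H is at the origin; HW is horizontal with |HW| = 23.3 and W on the −x side, so W = (-23.30, 0.000). Since A1 is tangent to HW there, AW ⟂ HW, so A = W + (0, -13.8) = (-23.30, -13.80). On A1, W sits at bearing 90° from A; a 130° counterclockwise sweep puts U at bearing 220°, so U = A + 13.8·(cos 220°, sin 220°) = (-33.87, -22.67). Since A1 is tangent to UC there, AU ⟂ UC, so UC runs along (−sin 220°, cos 220°); with |UC| = 35.6, C = (-10.99, -49.94). Then |HC| = |C − H| = 51.14.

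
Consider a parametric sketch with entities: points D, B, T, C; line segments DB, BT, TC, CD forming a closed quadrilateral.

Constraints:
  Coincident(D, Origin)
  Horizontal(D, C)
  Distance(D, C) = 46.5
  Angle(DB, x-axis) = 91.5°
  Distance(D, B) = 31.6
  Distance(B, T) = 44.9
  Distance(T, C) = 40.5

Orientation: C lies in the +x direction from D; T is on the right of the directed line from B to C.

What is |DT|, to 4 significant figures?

14.77

Checks: |BT| = 44.90 ✓; |TC| = 40.50 ✓.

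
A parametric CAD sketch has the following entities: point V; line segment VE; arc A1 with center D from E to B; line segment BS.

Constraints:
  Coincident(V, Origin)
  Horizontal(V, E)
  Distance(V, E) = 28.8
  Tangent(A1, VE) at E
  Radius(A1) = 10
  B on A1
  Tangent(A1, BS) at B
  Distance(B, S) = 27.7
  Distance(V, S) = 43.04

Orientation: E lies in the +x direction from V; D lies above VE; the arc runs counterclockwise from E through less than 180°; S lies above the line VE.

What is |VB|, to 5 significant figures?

40.114

V is at the origin; V and E share the same y with |VE| = 28.8 and E on the +x side, so E = (28.800, 0.0000). A1 meets VE tangentially, so DE is at right angles to VE, so D = E + (0, 10) = (28.800, 10.000). Since DB ⟂ BS (tangency), |DS| = √(10.0² + 27.7²) = 29.450 regardless of where B sits on A1. So S lies on both circle(V, 43.04) and circle(D, 29.450); the above-VE intersection is S = (20.008, 38.107). B is the foot of the tangent from S: B = (36.763, 16.049).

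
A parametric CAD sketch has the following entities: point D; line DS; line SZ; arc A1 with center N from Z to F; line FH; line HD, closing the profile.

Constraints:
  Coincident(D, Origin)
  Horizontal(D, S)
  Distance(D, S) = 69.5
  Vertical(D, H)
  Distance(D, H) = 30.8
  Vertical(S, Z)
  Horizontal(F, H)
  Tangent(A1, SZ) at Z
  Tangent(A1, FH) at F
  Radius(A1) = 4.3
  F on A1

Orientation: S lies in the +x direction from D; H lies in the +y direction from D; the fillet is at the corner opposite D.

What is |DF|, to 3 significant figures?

72.1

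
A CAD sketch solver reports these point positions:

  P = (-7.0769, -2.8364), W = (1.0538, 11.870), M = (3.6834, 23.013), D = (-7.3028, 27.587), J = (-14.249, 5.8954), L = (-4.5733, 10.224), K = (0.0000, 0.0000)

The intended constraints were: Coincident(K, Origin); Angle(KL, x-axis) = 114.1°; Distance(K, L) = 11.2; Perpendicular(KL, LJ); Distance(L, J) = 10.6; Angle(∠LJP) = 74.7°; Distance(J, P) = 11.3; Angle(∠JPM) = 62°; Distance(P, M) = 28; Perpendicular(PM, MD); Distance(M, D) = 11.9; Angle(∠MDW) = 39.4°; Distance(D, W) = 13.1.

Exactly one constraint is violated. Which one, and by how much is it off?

Distance(D, W) = 13.1 — off by 4.70.

K = (0.00, 0.00) ✓; KL at 114.1° ✓; |KL| = 11.20 ✓; ∠(KL, LJ) = 90.00° ✓; |LJ| = 10.60 ✓; ∠LJP = 74.70° ✓; |JP| = 11.30 ✓; ∠JPM = 62.00° ✓; |PM| = 28.00 ✓; ∠(PM, MD) = 90.00° ✓; |MD| = 11.90 ✓; ∠MDW = 39.40° ✓; |DW| = 17.80 ✗.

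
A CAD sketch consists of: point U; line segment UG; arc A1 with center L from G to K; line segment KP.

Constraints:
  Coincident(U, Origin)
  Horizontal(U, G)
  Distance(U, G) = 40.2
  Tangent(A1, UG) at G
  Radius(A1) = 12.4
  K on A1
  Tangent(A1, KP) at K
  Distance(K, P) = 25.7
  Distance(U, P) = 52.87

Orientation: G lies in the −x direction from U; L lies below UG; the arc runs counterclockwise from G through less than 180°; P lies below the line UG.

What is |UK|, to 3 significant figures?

53.8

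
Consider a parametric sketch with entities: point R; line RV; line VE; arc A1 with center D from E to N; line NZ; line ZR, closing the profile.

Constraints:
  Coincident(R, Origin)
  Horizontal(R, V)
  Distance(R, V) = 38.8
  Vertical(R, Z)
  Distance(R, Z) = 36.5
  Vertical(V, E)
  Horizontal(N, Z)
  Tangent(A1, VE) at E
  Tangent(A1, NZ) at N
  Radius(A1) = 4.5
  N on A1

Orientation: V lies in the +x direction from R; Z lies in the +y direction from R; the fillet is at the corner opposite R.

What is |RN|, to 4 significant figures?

50.09

R is at the origin; R and V share the same y with |RV| = 38.8 and V on the +x side, so V = (38.80, 0.000). R and Z share the same x with |RZ| = 36.5 and Z on the +y side, so Z = (0.000, 36.50). The virtual corner opposite R is at (38.80, 36.50). A1 meets VE tangentially, so DE is at right angles to VE and A1 meets NZ tangentially, so DN is at right angles to NZ, with radius 4.5, so the center D sits 4.5 in from both sides at D = (34.30, 32.00). That places the tangent points at E = (38.80, 32.00) on VE and N = (34.30, 36.50) on NZ. Then |RN| = |N − R| = 50.09.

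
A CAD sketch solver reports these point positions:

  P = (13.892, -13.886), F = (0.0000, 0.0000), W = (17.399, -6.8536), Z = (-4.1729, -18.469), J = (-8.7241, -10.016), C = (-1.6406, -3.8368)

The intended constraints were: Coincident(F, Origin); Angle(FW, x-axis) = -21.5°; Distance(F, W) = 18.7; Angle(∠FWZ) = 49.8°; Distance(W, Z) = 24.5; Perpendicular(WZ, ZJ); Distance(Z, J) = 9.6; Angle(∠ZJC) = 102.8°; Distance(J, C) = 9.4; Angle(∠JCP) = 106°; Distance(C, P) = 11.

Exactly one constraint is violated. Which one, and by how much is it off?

Distance(C, P) = 11 — off by 7.50.

F = (0.00, 0.00) ✓; FW at -21.50° ✓; |FW| = 18.70 ✓; ∠FWZ = 49.80° ✓; |WZ| = 24.50 ✓; ∠(WZ, ZJ) = 90.00° ✓; |ZJ| = 9.600 ✓; ∠ZJC = 102.8° ✓; |JC| = 9.400 ✓; ∠JCP = 106.0° ✓; |CP| = 18.50 ✗.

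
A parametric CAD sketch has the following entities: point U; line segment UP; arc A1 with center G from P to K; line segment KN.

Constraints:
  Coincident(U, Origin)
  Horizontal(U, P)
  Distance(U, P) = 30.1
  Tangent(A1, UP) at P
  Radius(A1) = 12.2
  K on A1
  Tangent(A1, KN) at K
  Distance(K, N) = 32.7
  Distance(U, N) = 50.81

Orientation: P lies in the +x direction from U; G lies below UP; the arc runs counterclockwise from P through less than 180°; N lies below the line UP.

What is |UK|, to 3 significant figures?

22.5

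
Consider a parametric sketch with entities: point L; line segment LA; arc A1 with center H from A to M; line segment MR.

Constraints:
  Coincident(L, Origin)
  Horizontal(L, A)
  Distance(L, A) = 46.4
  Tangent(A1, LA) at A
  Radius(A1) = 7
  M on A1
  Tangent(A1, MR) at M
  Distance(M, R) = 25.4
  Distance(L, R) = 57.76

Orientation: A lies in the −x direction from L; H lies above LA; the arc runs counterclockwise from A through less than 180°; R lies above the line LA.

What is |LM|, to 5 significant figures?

40.728

L is at the origin; LA is horizontal with |LA| = 46.4 and A on the −x side, so A = (-46.400, 0.0000). Since A1 is tangent to LA there, HA ⟂ LA, so H = A + (0, 7) = (-46.400, 7.0000). Since HM ⟂ MR (tangency), |HR| = √(7.0² + 25.4²) = 26.347 regardless of where M sits on A1. So R lies on both circle(L, 57.76) and circle(H, 26.347); the above-LA intersection is R = (-47.169, 33.336). M is the foot of the tangent from R: M = (-39.709, 9.0561).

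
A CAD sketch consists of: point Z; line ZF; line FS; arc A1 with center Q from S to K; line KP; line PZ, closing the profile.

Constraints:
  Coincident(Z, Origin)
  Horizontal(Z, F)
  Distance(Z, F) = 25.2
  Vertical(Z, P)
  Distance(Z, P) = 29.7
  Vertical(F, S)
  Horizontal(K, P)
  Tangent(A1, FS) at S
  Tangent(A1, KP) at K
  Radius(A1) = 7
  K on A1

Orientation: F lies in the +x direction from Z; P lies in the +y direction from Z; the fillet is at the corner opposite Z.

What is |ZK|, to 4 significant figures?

34.83

The virtual corner opposite Z is at (25.20, 29.70). A1 meets FS tangentially, so QS is at right angles to FS and tangency of A1 to KP means the radius QK is perpendicular to KP, with radius 7.0, so the center Q sits 7.0 in from both sides at Q = (18.20, 22.70). That places the tangent points at S = (25.20, 22.70) on FS and K = (18.20, 29.70) on KP. Then |ZK| = |K − Z| = 34.83.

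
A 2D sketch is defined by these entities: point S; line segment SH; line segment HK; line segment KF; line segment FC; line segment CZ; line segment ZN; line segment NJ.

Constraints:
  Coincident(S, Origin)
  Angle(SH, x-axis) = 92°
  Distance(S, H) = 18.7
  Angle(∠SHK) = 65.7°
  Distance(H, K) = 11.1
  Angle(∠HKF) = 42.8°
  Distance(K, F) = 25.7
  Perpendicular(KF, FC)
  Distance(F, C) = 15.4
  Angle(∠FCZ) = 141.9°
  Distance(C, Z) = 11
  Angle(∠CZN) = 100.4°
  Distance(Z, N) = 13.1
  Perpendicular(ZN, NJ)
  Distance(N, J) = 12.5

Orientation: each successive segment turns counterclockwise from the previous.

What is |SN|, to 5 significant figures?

28.960

∠FCZ = 141.9° gives CZ at 111.60° from the x-axis; with |CZ| = 11.0, Z = (14.363, 31.465). ∠CZN = 100.4° gives ZN at -168.80° from the x-axis; with |ZN| = 13.1, N = (1.5120, 28.920). Then |SN| = |N − S| = 28.960.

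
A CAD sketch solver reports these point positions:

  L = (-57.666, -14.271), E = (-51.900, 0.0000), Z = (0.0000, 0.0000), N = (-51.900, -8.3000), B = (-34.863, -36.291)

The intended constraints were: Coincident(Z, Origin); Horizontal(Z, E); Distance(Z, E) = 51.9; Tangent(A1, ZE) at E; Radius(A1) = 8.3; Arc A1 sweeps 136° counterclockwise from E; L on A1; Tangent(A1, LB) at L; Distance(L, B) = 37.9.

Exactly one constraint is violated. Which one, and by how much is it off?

Distance(L, B) = 37.9 — off by 6.20.

Z = (0.00, 0.00) ✓; Z.y = 0.00, E.y = 0.00 ✓; |ZE| = 51.90 ✓; ∠(NE, EZ) = 90.00° ✓; |NE| = 8.300 ✓; bearing(N→L) − bearing(N→E) = 136.0° ✓; |NL| = 8.301 ✓; ∠(NL, LB) = 90.00° ✓; |LB| = 31.70 ✗.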